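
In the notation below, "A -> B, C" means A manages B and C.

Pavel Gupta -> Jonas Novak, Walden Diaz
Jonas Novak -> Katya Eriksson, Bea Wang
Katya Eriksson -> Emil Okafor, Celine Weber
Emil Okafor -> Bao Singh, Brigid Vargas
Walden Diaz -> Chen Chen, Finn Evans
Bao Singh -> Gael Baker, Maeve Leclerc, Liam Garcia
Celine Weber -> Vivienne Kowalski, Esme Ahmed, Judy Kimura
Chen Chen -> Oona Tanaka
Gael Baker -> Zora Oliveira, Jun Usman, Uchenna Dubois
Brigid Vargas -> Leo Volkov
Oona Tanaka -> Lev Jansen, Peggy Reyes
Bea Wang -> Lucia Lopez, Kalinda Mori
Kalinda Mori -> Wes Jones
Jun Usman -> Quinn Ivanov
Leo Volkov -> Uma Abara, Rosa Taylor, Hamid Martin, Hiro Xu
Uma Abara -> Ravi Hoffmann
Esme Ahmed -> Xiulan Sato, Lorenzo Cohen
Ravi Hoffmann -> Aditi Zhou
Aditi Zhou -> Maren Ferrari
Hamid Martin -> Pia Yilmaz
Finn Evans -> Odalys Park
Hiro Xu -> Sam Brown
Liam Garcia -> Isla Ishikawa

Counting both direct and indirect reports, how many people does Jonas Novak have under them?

32

Jonas Novak directly manages Katya Eriksson, Bea Wang. Under Katya Eriksson: Celine Weber, Judy Kimura, Esme Ahmed, Lorenzo Cohen, Xiulan Sato, Vivienne Kowalski, Emil Okafor, Brigid Vargas, Leo Volkov, Hiro Xu, Sam Brown, Hamid Martin, Pia Yilmaz, Rosa Taylor, Uma Abara, Ravi Hoffmann, Aditi Zhou, Maren Ferrari, Bao Singh, Liam Garcia, Isla Ishikawa, Maeve Leclerc, Gael Baker, Uchenna Dubois, Jun Usman, Quinn Ivanov, Zora Oliveira (27). Under Bea Wang: Kalinda Mori, Wes Jones, Lucia Lopez (3). So Jonas Novak's organization is 2 direct reports plus everyone under them: 28 + 4 = 32.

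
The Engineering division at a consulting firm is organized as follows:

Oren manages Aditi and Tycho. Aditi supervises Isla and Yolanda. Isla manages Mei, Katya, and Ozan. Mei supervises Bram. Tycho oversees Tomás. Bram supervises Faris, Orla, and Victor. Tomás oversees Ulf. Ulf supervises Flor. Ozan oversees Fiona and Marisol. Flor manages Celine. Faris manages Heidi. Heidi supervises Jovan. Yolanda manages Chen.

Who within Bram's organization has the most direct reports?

Bram

Direct-report counts within Bram's organization: Bram has 3; Faris has 1; Heidi has 1. The largest is 3, held by Bram.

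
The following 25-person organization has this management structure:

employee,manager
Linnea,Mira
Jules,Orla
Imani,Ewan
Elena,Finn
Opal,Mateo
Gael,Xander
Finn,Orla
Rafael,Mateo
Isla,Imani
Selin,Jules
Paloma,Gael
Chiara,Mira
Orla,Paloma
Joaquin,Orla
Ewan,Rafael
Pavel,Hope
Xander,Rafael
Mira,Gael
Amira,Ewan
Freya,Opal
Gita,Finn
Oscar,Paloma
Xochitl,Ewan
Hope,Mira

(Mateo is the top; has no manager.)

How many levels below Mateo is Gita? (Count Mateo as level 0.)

7

Chain from Gita up to Mateo: Gita → Finn → Orla → Paloma → Gael → Xander → Rafael → Mateo. That is 7 steps up, so Gita is 7 levels below Mateo.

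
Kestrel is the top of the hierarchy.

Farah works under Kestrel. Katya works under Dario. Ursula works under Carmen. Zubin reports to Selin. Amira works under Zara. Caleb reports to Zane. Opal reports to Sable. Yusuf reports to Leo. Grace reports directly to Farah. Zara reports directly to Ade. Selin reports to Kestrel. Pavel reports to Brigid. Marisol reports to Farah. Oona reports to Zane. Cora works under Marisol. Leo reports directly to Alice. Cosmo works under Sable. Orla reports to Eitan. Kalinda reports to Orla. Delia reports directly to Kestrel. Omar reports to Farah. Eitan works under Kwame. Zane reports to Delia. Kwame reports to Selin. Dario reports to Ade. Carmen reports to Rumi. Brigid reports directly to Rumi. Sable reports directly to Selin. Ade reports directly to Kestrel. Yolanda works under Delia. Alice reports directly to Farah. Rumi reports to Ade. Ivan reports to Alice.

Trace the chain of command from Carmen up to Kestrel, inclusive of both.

Carmen -> Rumi -> Ade -> Kestrel

Carmen reports to Rumi. Rumi reports to Ade. Ade reports to Kestrel. Kestrel is at the top.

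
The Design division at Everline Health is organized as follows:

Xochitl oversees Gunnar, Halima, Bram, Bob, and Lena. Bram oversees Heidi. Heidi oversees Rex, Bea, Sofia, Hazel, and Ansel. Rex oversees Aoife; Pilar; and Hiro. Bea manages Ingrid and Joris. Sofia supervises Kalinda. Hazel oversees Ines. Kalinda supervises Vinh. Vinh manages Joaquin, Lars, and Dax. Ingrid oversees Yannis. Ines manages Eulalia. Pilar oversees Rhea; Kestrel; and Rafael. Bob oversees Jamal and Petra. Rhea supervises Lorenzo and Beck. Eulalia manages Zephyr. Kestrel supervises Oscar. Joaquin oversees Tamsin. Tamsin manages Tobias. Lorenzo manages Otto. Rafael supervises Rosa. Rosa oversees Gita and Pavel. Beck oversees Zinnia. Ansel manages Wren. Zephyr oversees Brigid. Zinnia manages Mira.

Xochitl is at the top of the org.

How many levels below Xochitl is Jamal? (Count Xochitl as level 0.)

Chain from Jamal up to Xochitl: Jamal → Bob → Xochitl. That is 2 steps up, so Jamal is 2 levels below Xochitl.

2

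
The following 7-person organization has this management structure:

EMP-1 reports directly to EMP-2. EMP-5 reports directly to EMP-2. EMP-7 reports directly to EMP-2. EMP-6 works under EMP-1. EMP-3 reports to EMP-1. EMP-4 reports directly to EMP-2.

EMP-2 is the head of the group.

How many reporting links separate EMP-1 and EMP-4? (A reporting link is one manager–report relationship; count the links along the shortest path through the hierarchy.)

EMP-1 is 1 level below EMP-2, and EMP-4 is 1 level below EMP-2 (their lowest common manager). The shortest path runs up from EMP-1 to EMP-2 and back down to EMP-4: 1 + 1 = 2 links.

2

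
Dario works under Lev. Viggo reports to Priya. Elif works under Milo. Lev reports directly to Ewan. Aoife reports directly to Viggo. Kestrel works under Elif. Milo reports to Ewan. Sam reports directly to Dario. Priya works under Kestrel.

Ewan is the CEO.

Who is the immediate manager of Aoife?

Viggo

Aoife reports directly to Viggo.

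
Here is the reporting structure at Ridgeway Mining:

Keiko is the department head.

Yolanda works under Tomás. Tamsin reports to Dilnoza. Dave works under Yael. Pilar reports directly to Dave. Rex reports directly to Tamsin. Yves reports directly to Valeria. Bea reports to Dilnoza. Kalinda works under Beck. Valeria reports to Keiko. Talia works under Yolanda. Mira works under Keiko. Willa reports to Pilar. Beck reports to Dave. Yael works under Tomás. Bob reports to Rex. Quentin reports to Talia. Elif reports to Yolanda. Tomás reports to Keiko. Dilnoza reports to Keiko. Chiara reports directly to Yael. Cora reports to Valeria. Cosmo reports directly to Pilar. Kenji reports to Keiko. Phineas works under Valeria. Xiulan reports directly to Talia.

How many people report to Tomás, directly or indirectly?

13

Tomás directly manages Yolanda, Yael. Under Yolanda: Elif, Talia, Quentin, Xiulan (4). Under Yael: Dave, Beck, Kalinda, Pilar, Cosmo, Willa, Chiara (7). So Tomás's organization is 2 direct reports plus everyone under them: 5 + 8 = 13.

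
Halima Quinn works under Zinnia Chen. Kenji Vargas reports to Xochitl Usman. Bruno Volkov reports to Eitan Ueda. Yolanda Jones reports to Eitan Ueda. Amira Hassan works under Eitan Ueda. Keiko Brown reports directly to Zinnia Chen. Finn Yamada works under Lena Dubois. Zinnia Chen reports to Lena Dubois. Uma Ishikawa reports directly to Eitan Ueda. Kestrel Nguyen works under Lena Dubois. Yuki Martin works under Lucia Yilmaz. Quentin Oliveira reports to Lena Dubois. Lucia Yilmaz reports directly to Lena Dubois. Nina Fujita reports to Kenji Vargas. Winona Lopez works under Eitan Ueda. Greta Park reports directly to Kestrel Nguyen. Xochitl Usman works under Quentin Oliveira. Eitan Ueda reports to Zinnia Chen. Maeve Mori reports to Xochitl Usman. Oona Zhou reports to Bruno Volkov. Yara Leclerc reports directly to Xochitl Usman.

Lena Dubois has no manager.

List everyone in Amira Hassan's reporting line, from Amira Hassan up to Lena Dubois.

Amira Hassan reports to Eitan Ueda. Eitan Ueda reports to Zinnia Chen. Zinnia Chen reports to Lena Dubois. Lena Dubois is at the top.

Amira Hassan -> Eitan Ueda -> Zinnia Chen -> Lena Dubois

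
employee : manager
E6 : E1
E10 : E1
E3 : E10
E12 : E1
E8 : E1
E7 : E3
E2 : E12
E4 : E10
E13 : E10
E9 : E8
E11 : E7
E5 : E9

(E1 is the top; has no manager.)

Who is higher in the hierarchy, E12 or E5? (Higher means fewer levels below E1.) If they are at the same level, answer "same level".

E12 is 1 level below E1; E5 is 3. E12 is higher.

E12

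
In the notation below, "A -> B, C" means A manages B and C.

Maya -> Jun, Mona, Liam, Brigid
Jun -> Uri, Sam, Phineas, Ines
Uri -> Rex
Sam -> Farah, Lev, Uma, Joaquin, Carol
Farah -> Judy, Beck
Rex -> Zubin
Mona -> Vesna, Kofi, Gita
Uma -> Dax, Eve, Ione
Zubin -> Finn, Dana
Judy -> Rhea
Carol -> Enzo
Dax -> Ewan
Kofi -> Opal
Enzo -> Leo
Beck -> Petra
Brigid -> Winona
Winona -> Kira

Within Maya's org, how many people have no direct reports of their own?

The people in Maya's organization with no one reporting to them are Kira, Liam, Gita, Opal, Vesna, Ines, Phineas, Leo, Joaquin, Ione, Eve, Ewan, Lev, Petra, Rhea, Dana, Finn. That is 17.

17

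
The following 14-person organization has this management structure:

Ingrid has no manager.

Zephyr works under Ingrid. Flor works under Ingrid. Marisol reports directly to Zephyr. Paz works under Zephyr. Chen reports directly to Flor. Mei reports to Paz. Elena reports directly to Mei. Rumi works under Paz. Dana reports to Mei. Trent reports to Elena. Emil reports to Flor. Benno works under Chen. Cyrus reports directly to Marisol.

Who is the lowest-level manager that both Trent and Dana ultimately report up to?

Mei

Trent's chain of managers is Elena, Mei, Paz, Zephyr, Ingrid. Dana's chain of managers is Mei, Paz, Zephyr, Ingrid. The first manager that appears in both chains is Mei.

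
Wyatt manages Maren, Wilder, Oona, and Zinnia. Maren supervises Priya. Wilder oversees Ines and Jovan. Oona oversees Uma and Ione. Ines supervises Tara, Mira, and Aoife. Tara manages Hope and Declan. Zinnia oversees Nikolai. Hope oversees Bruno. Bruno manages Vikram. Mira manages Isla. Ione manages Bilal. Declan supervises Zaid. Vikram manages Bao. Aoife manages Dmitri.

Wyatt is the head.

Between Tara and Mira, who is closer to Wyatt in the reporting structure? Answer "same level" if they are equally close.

Both Tara and Mira are 3 levels below Wyatt.

same level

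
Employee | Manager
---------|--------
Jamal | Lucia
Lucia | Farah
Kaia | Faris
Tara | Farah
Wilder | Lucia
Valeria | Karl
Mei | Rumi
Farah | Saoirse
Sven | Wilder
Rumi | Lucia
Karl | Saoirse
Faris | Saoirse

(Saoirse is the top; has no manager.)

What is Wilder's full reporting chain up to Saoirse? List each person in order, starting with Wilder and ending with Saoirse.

Wilder reports to Lucia. Lucia reports to Farah. Farah reports to Saoirse. Saoirse is at the top.

Wilder -> Lucia -> Farah -> Saoirse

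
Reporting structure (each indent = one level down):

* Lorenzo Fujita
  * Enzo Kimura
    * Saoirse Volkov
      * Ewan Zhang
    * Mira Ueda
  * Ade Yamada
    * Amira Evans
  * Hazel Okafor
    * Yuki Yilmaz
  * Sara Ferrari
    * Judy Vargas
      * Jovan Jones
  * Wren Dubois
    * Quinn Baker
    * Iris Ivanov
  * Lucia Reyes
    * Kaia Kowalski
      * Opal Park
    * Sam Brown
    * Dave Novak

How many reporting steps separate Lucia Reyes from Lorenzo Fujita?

Chain from Lucia Reyes up to Lorenzo Fujita: Lucia Reyes → Lorenzo Fujita. That is 1 step up, so Lucia Reyes is 1 level below Lorenzo Fujita.

1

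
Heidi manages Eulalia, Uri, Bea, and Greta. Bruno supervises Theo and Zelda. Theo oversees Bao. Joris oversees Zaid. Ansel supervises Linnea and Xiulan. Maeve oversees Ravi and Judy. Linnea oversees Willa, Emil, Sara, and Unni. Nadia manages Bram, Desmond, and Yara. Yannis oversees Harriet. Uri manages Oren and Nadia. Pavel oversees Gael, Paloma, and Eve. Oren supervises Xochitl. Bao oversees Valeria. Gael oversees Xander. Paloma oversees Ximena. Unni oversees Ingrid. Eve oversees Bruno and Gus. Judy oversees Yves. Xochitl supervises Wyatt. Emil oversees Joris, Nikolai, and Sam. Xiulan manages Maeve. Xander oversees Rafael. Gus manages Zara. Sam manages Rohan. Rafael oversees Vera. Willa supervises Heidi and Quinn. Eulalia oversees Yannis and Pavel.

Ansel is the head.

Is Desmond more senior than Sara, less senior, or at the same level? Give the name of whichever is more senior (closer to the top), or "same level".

Desmond is 6 levels below Ansel; Sara is 2. Sara is higher.

Sara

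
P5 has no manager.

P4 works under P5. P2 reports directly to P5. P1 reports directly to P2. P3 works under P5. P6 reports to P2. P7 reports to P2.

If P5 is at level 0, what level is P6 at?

Chain from P6 up to P5: P6 → P2 → P5. That is 2 steps up, so P6 is 2 levels below P5.

2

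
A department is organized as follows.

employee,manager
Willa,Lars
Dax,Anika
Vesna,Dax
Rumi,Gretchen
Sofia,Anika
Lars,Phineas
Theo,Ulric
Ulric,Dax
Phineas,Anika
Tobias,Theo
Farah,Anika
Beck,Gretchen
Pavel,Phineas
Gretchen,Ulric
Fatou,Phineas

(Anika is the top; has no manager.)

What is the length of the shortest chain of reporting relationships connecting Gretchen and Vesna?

3

Gretchen is 2 levels below Dax, and Vesna is 1 level below Dax (their lowest common manager). The shortest path runs up from Gretchen to Dax and back down to Vesna: 2 + 1 = 3 links.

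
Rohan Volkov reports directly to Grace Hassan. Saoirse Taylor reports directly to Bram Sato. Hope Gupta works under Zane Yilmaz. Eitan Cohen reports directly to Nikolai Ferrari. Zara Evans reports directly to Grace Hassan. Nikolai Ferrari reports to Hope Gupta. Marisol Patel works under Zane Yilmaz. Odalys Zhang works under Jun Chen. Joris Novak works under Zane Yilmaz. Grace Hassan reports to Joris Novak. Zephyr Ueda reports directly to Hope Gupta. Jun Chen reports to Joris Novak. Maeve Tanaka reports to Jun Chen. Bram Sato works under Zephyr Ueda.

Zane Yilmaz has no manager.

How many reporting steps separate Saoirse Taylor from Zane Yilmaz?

Chain from Saoirse Taylor up to Zane Yilmaz: Saoirse Taylor → Bram Sato → Zephyr Ueda → Hope Gupta → Zane Yilmaz. That is 4 steps up, so Saoirse Taylor is 4 levels below Zane Yilmaz.

4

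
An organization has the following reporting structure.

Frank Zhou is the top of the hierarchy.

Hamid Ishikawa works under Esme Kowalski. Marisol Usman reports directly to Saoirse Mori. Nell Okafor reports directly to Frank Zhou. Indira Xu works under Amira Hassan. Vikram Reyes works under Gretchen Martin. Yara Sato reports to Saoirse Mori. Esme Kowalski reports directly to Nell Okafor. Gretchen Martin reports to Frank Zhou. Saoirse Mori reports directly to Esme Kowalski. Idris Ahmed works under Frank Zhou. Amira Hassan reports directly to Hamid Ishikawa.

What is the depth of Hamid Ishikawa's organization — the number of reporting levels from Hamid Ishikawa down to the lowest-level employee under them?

2

The longest chain under Hamid Ishikawa runs Hamid Ishikawa → Amira Hassan → Indira Xu, which is 2 levels below Hamid Ishikawa.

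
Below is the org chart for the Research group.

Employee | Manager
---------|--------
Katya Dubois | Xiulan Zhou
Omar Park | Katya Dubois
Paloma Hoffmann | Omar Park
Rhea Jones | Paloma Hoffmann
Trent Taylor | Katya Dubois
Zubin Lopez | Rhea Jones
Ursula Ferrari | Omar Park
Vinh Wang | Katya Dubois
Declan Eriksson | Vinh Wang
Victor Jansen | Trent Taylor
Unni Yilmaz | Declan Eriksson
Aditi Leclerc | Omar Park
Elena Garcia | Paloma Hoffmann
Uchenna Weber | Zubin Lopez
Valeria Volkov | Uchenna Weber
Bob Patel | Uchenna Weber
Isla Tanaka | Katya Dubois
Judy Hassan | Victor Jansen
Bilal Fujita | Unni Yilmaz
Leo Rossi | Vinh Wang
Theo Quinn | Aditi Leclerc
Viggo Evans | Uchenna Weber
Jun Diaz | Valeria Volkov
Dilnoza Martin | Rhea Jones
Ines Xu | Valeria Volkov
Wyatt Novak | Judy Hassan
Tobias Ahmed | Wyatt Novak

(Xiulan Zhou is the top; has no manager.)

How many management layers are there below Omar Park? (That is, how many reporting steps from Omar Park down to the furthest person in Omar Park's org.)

The longest chain under Omar Park runs Omar Park → Paloma Hoffmann → Rhea Jones → Zubin Lopez → Uchenna Weber → Valeria Volkov → Ines Xu, which is 6 levels below Omar Park.

6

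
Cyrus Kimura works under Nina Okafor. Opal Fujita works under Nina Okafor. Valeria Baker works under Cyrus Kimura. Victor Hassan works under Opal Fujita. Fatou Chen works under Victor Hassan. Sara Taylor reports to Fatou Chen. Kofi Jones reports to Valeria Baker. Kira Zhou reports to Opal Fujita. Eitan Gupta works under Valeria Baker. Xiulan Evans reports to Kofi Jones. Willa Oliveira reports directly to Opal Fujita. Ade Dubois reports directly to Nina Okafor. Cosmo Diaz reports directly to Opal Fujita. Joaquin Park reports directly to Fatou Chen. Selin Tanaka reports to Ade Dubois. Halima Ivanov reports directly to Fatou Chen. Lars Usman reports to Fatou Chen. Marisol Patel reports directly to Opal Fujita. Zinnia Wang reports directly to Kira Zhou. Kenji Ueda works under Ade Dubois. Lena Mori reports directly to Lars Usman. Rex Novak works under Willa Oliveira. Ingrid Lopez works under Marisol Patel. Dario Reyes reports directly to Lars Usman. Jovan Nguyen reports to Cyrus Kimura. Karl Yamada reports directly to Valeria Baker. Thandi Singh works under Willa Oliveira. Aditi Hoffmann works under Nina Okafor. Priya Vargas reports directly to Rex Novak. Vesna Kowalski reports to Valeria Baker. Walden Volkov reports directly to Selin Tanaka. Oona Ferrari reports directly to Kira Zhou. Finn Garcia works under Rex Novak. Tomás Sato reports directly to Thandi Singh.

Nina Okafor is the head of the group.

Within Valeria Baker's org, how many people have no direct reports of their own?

4

The people in Valeria Baker's organization with no one reporting to them are Vesna Kowalski, Karl Yamada, Eitan Gupta, Xiulan Evans. That is 4.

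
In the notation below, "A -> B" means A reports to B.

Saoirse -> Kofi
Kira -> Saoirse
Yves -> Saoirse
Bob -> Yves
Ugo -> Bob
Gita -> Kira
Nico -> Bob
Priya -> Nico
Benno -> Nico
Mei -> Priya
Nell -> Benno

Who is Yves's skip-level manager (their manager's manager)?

Yves reports to Saoirse, and Saoirse reports to Kofi. So Yves's skip-level manager is Kofi.

Kofi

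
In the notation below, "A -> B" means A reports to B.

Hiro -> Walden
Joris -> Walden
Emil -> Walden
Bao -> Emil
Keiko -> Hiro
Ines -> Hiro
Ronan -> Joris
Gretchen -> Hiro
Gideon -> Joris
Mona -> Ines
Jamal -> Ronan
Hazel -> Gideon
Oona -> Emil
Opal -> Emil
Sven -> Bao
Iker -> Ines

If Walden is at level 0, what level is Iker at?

3

Chain from Iker up to Walden: Iker → Ines → Hiro → Walden. That is 3 steps up, so Iker is 3 levels below Walden.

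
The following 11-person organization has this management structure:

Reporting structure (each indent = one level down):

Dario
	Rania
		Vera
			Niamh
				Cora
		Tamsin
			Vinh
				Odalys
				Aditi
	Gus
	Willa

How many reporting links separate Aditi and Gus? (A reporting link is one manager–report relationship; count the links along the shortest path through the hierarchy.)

5

Aditi is 4 levels below Dario, and Gus is 1 level below Dario (their lowest common manager). The shortest path runs up from Aditi to Dario and back down to Gus: 4 + 1 = 5 links.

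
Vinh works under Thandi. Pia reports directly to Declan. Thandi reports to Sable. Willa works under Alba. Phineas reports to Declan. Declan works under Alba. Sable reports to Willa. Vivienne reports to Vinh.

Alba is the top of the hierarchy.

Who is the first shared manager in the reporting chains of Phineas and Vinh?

Alba

Phineas's chain of managers is Declan, Alba. Vinh's chain of managers is Thandi, Sable, Willa, Alba. The first manager that appears in both chains is Alba.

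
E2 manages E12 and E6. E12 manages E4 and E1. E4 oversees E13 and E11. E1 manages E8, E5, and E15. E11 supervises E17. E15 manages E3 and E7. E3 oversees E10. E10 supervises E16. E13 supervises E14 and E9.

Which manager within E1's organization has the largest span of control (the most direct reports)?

Direct-report counts within E1's organization: E1 has 3; E15 has 2; E3 has 1; E10 has 1. The largest is 3, held by E1.

E1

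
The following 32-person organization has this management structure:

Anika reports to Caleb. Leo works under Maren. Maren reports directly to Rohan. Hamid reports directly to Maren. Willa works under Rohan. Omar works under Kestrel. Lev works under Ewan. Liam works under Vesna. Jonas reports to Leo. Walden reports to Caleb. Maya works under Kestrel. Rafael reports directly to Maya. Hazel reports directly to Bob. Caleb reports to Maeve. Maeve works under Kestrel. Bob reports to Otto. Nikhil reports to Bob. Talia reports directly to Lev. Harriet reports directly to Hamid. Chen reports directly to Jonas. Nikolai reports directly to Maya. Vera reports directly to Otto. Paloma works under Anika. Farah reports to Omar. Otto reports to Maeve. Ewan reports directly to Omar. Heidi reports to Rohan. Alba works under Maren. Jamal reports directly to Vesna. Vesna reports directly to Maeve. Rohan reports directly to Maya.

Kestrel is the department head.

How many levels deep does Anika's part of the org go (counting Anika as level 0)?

The longest chain under Anika runs Anika → Paloma, which is 1 level below Anika.

1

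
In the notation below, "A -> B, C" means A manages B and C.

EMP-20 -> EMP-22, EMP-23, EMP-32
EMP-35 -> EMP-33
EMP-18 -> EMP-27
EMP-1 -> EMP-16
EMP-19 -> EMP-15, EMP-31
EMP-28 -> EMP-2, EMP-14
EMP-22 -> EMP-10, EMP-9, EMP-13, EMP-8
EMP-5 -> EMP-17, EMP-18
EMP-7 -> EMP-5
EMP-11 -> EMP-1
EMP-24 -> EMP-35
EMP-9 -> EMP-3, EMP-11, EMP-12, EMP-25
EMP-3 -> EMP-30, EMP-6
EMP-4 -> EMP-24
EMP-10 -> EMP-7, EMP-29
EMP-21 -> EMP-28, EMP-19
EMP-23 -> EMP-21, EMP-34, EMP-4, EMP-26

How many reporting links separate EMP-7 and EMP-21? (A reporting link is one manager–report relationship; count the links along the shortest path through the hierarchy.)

EMP-7 is 3 levels below EMP-20, and EMP-21 is 2 levels below EMP-20 (their lowest common manager). The shortest path runs up from EMP-7 to EMP-20 and back down to EMP-21: 3 + 2 = 5 links.

5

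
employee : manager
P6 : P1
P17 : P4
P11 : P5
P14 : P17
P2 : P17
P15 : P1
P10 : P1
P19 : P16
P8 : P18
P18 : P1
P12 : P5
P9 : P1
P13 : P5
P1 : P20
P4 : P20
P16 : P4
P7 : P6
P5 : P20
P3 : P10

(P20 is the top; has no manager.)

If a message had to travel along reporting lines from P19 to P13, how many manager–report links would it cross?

5

P19 is 3 levels below P20, and P13 is 2 levels below P20 (their lowest common manager). The shortest path runs up from P19 to P20 and back down to P13: 3 + 2 = 5 links.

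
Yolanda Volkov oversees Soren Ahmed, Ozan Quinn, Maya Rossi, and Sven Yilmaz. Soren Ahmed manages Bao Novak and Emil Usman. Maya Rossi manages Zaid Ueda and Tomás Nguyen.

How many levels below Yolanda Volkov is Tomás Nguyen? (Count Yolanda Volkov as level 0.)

Chain from Tomás Nguyen up to Yolanda Volkov: Tomás Nguyen → Maya Rossi → Yolanda Volkov. That is 2 steps up, so Tomás Nguyen is 2 levels below Yolanda Volkov.

2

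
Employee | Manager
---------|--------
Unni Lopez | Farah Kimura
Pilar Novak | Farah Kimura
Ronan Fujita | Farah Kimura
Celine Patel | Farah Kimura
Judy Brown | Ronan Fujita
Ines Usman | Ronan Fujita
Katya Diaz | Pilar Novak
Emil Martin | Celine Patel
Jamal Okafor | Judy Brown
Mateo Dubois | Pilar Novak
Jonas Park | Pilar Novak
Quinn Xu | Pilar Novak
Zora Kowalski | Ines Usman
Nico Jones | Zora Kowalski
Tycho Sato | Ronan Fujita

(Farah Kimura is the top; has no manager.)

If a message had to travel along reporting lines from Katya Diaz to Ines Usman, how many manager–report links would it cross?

4

Katya Diaz is 2 levels below Farah Kimura, and Ines Usman is 2 levels below Farah Kimura (their lowest common manager). The shortest path runs up from Katya Diaz to Farah Kimura and back down to Ines Usman: 2 + 2 = 4 links.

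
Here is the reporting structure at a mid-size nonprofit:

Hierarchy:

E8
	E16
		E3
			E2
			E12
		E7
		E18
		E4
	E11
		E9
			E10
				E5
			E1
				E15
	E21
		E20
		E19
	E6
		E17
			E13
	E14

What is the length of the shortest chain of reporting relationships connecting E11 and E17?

3

E11 is 1 level below E8, and E17 is 2 levels below E8 (their lowest common manager). The shortest path runs up from E11 to E8 and back down to E17: 1 + 2 = 3 links.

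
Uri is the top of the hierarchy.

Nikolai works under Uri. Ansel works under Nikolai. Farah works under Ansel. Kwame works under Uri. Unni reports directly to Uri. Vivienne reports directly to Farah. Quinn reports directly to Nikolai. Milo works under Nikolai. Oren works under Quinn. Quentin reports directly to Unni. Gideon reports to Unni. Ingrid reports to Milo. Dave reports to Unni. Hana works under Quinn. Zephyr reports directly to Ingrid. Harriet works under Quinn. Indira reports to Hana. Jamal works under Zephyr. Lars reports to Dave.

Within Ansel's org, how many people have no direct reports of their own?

1

The only person in Ansel's organization with no one reporting to them is Vivienne. That is 1.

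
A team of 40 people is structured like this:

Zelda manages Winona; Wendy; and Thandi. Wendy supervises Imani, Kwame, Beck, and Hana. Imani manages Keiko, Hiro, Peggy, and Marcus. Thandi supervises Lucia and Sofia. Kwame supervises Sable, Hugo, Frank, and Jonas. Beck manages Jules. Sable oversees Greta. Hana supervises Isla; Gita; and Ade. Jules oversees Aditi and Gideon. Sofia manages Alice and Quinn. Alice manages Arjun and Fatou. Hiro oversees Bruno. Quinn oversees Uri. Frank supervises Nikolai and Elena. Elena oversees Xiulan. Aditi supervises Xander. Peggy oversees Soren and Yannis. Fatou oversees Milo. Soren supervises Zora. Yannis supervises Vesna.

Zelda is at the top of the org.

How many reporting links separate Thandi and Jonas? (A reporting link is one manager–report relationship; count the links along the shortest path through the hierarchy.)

4

Thandi is 1 level below Zelda, and Jonas is 3 levels below Zelda (their lowest common manager). The shortest path runs up from Thandi to Zelda and back down to Jonas: 1 + 3 = 4 links.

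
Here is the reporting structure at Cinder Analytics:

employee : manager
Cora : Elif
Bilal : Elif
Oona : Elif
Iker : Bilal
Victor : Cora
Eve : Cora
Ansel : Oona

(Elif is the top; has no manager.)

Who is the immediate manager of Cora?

Cora reports directly to Elif.

Elif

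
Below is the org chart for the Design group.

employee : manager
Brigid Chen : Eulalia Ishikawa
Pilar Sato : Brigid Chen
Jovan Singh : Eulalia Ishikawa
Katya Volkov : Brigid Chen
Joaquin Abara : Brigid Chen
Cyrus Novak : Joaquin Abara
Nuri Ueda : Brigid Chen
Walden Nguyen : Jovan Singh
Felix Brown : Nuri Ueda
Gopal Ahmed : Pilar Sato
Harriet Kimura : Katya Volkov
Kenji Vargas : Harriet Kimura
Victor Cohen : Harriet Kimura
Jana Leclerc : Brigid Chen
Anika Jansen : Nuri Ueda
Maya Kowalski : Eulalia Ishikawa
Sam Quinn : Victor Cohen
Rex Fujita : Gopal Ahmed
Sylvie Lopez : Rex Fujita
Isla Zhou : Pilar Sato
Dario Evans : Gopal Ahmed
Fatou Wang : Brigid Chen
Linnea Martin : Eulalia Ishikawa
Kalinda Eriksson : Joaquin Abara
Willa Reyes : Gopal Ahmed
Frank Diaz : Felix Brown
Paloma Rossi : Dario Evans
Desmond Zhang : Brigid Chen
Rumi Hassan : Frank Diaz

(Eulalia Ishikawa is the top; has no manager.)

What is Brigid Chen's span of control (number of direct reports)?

Brigid Chen directly manages Pilar Sato, Katya Volkov, Joaquin Abara, Nuri Ueda, Jana Leclerc, Fatou Wang, Desmond Zhang. That is 7 direct reports.

7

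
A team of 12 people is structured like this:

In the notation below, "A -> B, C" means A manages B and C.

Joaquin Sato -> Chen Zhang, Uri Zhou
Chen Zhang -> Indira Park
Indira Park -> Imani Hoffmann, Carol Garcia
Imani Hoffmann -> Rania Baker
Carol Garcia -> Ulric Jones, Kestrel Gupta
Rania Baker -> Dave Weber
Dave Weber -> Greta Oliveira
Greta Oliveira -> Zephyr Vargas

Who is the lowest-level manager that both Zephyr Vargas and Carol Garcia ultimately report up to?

Zephyr Vargas's chain of managers is Greta Oliveira, Dave Weber, Rania Baker, Imani Hoffmann, Indira Park, Chen Zhang, Joaquin Sato. Carol Garcia's chain of managers is Indira Park, Chen Zhang, Joaquin Sato. The first manager that appears in both chains is Indira Park.

Indira Park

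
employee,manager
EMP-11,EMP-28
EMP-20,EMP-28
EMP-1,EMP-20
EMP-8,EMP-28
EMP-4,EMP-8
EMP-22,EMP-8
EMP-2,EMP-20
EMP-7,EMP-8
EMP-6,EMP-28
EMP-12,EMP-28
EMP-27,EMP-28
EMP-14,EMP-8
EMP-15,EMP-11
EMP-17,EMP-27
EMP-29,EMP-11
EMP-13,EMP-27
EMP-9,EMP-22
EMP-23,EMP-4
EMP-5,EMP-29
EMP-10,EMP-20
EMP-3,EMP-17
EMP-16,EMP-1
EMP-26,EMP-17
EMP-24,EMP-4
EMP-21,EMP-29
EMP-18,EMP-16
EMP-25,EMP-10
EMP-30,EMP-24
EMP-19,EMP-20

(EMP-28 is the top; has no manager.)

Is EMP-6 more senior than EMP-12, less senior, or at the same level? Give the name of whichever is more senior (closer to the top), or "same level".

same level

Both EMP-6 and EMP-12 are 1 level below EMP-28.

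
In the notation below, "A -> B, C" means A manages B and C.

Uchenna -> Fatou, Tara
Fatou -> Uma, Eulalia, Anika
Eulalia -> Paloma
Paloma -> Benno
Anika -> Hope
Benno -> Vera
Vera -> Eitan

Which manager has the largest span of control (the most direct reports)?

Fatou

Direct-report counts: Uchenna has 2; Fatou has 3; Anika has 1; Eulalia has 1; Paloma has 1; Benno has 1; Vera has 1. The largest is 3, held by Fatou.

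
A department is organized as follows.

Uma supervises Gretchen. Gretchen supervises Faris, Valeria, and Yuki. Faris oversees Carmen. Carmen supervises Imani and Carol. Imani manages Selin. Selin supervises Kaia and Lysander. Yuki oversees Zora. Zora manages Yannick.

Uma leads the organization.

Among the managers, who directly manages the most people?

Gretchen

Direct-report counts: Uma has 1; Gretchen has 3; Yuki has 1; Zora has 1; Faris has 1; Carmen has 2; Imani has 1; Selin has 2. The largest is 3, held by Gretchen.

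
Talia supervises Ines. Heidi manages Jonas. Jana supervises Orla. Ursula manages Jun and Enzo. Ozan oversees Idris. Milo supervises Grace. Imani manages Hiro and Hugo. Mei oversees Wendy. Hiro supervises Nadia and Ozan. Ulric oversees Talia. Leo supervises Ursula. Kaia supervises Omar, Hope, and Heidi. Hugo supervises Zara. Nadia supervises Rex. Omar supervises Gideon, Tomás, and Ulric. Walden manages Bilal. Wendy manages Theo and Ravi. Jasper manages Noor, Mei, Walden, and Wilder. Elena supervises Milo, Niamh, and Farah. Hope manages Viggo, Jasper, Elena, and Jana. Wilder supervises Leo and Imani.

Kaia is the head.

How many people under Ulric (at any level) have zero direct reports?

1

The only person in Ulric's organization with no one reporting to them is Ines. That is 1.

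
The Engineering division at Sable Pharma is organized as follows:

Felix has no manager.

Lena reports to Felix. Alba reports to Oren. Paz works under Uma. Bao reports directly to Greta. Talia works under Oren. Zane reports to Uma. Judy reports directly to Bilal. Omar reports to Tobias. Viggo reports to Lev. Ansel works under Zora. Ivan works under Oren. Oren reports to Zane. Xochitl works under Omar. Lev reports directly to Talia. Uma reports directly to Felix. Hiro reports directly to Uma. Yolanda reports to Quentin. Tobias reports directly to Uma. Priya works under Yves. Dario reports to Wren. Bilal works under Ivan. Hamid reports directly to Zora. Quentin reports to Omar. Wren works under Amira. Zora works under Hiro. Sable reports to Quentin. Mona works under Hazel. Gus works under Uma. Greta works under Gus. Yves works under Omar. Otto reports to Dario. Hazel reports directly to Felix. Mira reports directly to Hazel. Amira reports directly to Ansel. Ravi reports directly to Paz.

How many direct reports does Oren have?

Oren directly manages Ivan, Talia, Alba. That is 3 direct reports.

3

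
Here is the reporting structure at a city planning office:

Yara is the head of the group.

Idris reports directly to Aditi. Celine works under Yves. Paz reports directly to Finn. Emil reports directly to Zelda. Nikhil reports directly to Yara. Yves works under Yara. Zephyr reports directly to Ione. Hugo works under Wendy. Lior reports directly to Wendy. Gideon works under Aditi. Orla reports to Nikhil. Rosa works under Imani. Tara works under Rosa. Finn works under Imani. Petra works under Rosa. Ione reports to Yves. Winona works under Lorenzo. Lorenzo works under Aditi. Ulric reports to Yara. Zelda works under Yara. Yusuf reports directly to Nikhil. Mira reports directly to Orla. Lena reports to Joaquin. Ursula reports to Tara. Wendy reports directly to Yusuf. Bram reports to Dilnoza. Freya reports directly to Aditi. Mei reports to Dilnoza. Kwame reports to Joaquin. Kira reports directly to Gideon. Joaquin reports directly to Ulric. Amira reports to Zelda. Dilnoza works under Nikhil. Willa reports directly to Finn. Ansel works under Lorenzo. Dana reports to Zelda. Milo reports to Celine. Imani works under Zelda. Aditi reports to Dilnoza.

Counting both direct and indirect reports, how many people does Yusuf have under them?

3

Yusuf directly manages Wendy. Under Wendy: Hugo, Lior (2). That's 3 in total.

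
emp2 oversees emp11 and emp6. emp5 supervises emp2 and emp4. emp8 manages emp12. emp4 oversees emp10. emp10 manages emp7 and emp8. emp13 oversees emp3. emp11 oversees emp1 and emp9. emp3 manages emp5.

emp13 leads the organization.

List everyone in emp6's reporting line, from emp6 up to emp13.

emp6 reports to emp2. emp2 reports to emp5. emp5 reports to emp3. emp3 reports to emp13. emp13 is at the top.

emp6 -> emp2 -> emp5 -> emp3 -> emp13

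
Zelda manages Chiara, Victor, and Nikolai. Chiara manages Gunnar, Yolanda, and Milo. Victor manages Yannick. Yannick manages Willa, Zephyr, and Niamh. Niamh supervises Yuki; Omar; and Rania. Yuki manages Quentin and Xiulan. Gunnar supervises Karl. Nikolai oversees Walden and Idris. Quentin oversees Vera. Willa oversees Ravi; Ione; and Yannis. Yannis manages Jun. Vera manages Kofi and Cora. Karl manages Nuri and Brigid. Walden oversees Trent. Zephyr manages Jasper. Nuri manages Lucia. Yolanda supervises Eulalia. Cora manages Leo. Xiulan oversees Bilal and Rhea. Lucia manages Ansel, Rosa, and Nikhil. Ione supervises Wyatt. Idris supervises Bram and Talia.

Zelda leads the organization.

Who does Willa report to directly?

Willa reports directly to Yannick.

Yannick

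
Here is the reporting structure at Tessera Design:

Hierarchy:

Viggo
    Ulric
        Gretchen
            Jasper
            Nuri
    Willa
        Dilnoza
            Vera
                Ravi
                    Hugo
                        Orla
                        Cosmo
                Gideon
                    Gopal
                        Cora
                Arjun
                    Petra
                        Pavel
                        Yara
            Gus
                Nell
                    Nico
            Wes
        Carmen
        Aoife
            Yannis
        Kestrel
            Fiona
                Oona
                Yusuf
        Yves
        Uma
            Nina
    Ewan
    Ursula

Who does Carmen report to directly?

Carmen reports directly to Willa.

Willa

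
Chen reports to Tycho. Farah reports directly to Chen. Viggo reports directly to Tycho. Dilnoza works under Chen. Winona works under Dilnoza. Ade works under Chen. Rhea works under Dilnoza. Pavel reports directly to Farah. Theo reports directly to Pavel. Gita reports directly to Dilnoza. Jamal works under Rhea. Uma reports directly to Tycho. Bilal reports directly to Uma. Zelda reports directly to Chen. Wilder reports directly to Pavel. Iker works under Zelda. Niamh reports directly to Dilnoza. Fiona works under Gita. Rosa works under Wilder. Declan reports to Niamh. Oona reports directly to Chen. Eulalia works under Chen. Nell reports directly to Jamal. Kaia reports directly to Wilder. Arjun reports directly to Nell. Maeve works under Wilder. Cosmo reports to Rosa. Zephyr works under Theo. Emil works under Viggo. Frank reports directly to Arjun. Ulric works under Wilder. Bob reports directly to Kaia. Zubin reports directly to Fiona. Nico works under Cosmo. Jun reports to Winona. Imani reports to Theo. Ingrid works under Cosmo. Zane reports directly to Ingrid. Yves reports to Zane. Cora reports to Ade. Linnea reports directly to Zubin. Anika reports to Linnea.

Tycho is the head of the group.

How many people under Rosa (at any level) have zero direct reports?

2

The people in Rosa's organization with no one reporting to them are Yves, Nico. That is 2.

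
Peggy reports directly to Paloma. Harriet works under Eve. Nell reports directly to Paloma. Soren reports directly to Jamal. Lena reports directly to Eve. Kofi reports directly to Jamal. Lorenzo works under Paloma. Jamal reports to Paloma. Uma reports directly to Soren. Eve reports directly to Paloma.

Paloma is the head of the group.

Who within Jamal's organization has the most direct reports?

Direct-report counts within Jamal's organization: Jamal has 2; Soren has 1. The largest is 2, held by Jamal.

Jamal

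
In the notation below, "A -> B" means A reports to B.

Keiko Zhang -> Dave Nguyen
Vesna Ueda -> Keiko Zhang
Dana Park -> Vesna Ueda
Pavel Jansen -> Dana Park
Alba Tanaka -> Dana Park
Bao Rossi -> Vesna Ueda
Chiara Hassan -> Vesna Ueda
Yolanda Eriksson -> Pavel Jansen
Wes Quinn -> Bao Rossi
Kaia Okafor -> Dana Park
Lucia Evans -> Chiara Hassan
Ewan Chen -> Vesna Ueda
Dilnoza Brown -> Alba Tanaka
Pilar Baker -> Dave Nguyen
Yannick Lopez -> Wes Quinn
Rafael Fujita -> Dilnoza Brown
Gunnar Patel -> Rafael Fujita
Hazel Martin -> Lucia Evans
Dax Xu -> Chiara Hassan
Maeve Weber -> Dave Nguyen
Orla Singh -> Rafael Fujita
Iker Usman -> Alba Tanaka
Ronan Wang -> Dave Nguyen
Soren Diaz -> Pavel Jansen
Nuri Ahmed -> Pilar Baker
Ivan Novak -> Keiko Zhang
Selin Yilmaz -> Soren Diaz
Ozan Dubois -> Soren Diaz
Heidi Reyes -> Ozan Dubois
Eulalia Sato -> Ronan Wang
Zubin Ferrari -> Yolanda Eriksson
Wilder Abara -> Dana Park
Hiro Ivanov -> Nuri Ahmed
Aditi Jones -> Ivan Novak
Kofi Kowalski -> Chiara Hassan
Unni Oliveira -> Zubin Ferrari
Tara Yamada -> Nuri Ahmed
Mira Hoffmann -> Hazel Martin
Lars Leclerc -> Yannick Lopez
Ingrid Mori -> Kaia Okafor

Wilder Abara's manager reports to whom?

Wilder Abara reports to Dana Park, and Dana Park reports to Vesna Ueda. So Wilder Abara's skip-level manager is Vesna Ueda.

Vesna Ueda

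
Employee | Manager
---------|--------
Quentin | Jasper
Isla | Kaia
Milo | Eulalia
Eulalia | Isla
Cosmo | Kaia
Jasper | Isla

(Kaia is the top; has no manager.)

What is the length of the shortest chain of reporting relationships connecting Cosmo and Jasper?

3

Cosmo is 1 level below Kaia, and Jasper is 2 levels below Kaia (their lowest common manager). The shortest path runs up from Cosmo to Kaia and back down to Jasper: 1 + 2 = 3 links.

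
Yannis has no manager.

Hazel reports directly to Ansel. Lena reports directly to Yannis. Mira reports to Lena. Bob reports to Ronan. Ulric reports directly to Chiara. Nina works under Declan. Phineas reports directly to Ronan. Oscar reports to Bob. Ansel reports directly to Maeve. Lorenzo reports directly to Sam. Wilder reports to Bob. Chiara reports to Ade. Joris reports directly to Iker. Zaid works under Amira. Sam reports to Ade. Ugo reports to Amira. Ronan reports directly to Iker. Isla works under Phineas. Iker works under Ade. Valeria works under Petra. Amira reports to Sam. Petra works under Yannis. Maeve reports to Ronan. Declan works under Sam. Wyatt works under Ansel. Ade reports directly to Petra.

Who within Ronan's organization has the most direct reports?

Direct-report counts within Ronan's organization: Ronan has 3; Maeve has 1; Ansel has 2; Bob has 2; Phineas has 1. The largest is 3, held by Ronan.

Ronan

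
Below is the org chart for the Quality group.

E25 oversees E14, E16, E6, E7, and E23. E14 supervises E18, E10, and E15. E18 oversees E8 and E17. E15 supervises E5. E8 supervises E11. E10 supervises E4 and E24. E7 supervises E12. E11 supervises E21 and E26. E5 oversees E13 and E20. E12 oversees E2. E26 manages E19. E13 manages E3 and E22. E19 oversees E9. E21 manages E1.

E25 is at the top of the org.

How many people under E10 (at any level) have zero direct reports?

The people in E10's organization with no one reporting to them are E24, E4. That is 2.

2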